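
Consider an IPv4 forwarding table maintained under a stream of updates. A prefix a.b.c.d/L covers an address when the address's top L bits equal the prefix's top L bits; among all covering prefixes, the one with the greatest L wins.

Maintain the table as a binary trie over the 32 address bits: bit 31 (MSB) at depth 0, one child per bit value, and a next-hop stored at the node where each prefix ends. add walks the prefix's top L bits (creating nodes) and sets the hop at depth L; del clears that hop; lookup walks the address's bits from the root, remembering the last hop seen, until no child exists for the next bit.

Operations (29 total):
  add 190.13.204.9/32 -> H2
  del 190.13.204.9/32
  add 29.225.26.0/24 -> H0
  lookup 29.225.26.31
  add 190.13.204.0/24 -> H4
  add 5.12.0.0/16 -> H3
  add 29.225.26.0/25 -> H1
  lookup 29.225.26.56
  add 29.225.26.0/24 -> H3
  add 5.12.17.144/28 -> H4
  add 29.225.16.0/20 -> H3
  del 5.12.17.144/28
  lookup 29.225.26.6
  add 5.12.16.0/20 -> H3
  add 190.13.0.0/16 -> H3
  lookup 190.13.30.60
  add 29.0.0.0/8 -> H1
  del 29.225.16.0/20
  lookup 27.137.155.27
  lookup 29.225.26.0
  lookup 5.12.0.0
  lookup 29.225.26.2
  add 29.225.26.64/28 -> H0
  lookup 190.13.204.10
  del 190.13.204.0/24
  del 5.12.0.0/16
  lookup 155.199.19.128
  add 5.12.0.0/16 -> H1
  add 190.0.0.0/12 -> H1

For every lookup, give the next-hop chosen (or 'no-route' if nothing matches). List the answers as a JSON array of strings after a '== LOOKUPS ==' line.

Process each operation:
  add 190.13.204.9/32 -> H2 at depth 32
  del 190.13.204.9/32 (clear depth 32)
  add 29.225.26.0/24 -> H0 at depth 24
  lookup 29.225.26.31: bits 000111011110000100011010 walk d0:-→d1:-→d2:-→d3:-→d4:-→d5:-→d6:-→d7:-→d8:-→d9:-→d10:-→d11:-→d12:-→d13:-→d14:-→d15:-→d16:-→d17:-→d18:-→d19:-→d20:-→d21:-→d22:-→d23:-→d24:H0 -> H0
  add 190.13.204.0/24 -> H4 at depth 24
  add 5.12.0.0/16 -> H3 at depth 16
  add 29.225.26.0/25 -> H1 at depth 25
  lookup 29.225.26.56: bits 0001110111100001000110100 walk d0:-→d1:-→d2:-→d3:-→d4:-→d5:-→d6:-→d7:-→d8:-→d9:-→d10:-→d11:-→d12:-→d13:-→d14:-→d15:-→d16:-→d17:-→d18:-→d19:-→d20:-→d21:-→d22:-→d23:-→d24:H0→d25:H1 -> H1
  add 29.225.26.0/24 -> H3 at depth 24
  add 5.12.17.144/28 -> H4 at depth 28
  add 29.225.16.0/20 -> H3 at depth 20
  del 5.12.17.144/28 (clear depth 28)
  lookup 29.225.26.6: bits 0001110111100001000110100 walk d0:-→d1:-→d2:-→d3:-→d4:-→d5:-→d6:-→d7:-→d8:-→d9:-→d10:-→d11:-→d12:-→d13:-→d14:-→d15:-→d16:-→d17:-→d18:-→d19:-→d20:H3→d21:-→d22:-→d23:-→d24:H3→d25:H1 -> H1
  add 5.12.16.0/20 -> H3 at depth 20
  add 190.13.0.0/16 -> H3 at depth 16
  lookup 190.13.30.60: bits 1011111000001101 walk d0:-→d1:-→d2:-→d3:-→d4:-→d5:-→d6:-→d7:-→d8:-→d9:-→d10:-→d11:-→d12:-→d13:-→d14:-→d15:-→d16:H3 -> H3
  add 29.0.0.0/8 -> H1 at depth 8
  del 29.225.16.0/20 (clear depth 20)
  lookup 27.137.155.27: bits 00011 walk d0:-→d1:-→d2:-→d3:-→d4:-→d5:- -> no-route
  lookup 29.225.26.0: bits 0001110111100001000110100 walk d0:-→d1:-→d2:-→d3:-→d4:-→d5:-→d6:-→d7:-→d8:H1→d9:-→d10:-→d11:-→d12:-→d13:-→d14:-→d15:-→d16:-→d17:-→d18:-→d19:-→d20:-→d21:-→d22:-→d23:-→d24:H3→d25:H1 -> H1
  lookup 5.12.0.0: bits 0000010100001100000 walk d0:-→d1:-→d2:-→d3:-→d4:-→d5:-→d6:-→d7:-→d8:-→d9:-→d10:-→d11:-→d12:-→d13:-→d14:-→d15:-→d16:H3→d17:-→d18:-→d19:- -> H3
  lookup 29.225.26.2: bits 0001110111100001000110100 walk d0:-→d1:-→d2:-→d3:-→d4:-→d5:-→d6:-→d7:-→d8:H1→d9:-→d10:-→d11:-→d12:-→d13:-→d14:-→d15:-→d16:-→d17:-→d18:-→d19:-→d20:-→d21:-→d22:-→d23:-→d24:H3→d25:H1 -> H1
  add 29.225.26.64/28 -> H0 at depth 28
  lookup 190.13.204.10: bits 101111100000110111001100000010 walk d0:-→d1:-→d2:-→d3:-→d4:-→d5:-→d6:-→d7:-→d8:-→d9:-→d10:-→d11:-→d12:-→d13:-→d14:-→d15:-→d16:H3→d17:-→d18:-→d19:-→d20:-→d21:-→d22:-→d23:-→d24:H4→d25:-→d26:-→d27:-→d28:-→d29:-→d30:- -> H4
  del 190.13.204.0/24 (clear depth 24)
  del 5.12.0.0/16 (clear depth 16)
  lookup 155.199.19.128: bits 10 walk d0:-→d1:-→d2:- -> no-route
  add 5.12.0.0/16 -> H1 at depth 16
  add 190.0.0.0/12 -> H1 at depth 12

== LOOKUPS ==
["H0","H1","H1","H3","no-route","H1","H3","H1","H4","no-route"]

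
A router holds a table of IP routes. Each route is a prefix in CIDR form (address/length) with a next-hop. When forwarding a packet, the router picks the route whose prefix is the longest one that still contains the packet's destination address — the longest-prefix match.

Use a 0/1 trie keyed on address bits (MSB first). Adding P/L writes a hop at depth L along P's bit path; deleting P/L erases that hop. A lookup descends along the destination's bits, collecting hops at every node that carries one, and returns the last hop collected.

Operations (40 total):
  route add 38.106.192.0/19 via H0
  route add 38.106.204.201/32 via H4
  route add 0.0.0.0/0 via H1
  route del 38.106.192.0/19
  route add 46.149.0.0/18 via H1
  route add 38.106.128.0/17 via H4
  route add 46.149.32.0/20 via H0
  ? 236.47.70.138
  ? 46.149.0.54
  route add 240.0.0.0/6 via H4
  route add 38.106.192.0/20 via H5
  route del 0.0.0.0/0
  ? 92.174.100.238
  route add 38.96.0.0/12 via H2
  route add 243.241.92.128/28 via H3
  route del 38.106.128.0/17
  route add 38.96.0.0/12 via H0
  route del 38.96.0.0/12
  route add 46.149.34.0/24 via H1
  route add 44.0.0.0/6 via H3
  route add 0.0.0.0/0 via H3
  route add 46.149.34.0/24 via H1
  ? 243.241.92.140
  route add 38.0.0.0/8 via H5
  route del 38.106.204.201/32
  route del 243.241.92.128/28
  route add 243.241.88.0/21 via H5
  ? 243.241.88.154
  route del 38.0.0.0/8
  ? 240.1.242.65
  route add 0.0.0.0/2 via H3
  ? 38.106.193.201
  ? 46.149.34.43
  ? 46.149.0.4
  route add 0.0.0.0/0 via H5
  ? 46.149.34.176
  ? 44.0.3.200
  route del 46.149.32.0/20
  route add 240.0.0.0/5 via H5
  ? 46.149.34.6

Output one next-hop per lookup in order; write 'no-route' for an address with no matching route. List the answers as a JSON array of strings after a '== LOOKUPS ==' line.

Trace:
  + 38.106.192.0/19 (H0) depth=19
  + 38.106.204.201/32 (H4) depth=32
  + 0.0.0.0/0 (H1) depth=0
  del 38.106.192.0/19 (clear depth 19)
  + 46.149.0.0/18 (H1) depth=18
  + 38.106.128.0/17 (H4) depth=17
  + 46.149.32.0/20 (H0) depth=20
  lookup 236.47.70.138: bits ε walk d0:H1 -> H1
  lookup 46.149.0.54: bits 001011101001010100 walk d0:H1→d1:-→d2:-→d3:-→d4:-→d5:-→d6:-→d7:-→d8:-→d9:-→d10:-→d11:-→d12:-→d13:-→d14:-→d15:-→d16:-→d17:-→d18:H1 -> H1
  + 240.0.0.0/6 (H4) depth=6
  + 38.106.192.0/20 (H5) depth=20
  del 0.0.0.0/0 (clear depth 0)
  lookup 92.174.100.238: bits 0 walk d0:-→d1:- -> no-route
  + 38.96.0.0/12 (H2) depth=12
  + 243.241.92.128/28 (H3) depth=28
  del 38.106.128.0/17 (clear depth 17)
  + 38.96.0.0/12 (H0) depth=12
  del 38.96.0.0/12 (clear depth 12)
  + 46.149.34.0/24 (H1) depth=24
  + 44.0.0.0/6 (H3) depth=6
  + 0.0.0.0/0 (H3) depth=0
  + 46.149.34.0/24 (H1) depth=24
  lookup 243.241.92.140: bits 1111001111110001010111001000 walk d0:H3→d1:-→d2:-→d3:-→d4:-→d5:-→d6:H4→d7:-→d8:-→d9:-→d10:-→d11:-→d12:-→d13:-→d14:-→d15:-→d16:-→d17:-→d18:-→d19:-→d20:-→d21:-→d22:-→d23:-→d24:-→d25:-→d26:-→d27:-→d28:H3 -> H3
  + 38.0.0.0/8 (H5) depth=8
  del 38.106.204.201/32 (clear depth 32)
  del 243.241.92.128/28 (clear depth 28)
  + 243.241.88.0/21 (H5) depth=21
  lookup 243.241.88.154: bits 111100111111000101011 walk d0:H3→d1:-→d2:-→d3:-→d4:-→d5:-→d6:H4→d7:-→d8:-→d9:-→d10:-→d11:-→d12:-→d13:-→d14:-→d15:-→d16:-→d17:-→d18:-→d19:-→d20:-→d21:H5 -> H5
  del 38.0.0.0/8 (clear depth 8)
  lookup 240.1.242.65: bits 111100 walk d0:H3→d1:-→d2:-→d3:-→d4:-→d5:-→d6:H4 -> H4
  + 0.0.0.0/2 (H3) depth=2
  lookup 38.106.193.201: bits 00100110011010101100 walk d0:H3→d1:-→d2:H3→d3:-→d4:-→d5:-→d6:-→d7:-→d8:-→d9:-→d10:-→d11:-→d12:-→d13:-→d14:-→d15:-→d16:-→d17:-→d18:-→d19:-→d20:H5 -> H5
  lookup 46.149.34.43: bits 001011101001010100100010 walk d0:H3→d1:-→d2:H3→d3:-→d4:-→d5:-→d6:H3→d7:-→d8:-→d9:-→d10:-→d11:-→d12:-→d13:-→d14:-→d15:-→d16:-→d17:-→d18:H1→d19:-→d20:H0→d21:-→d22:-→d23:-→d24:H1 -> H1
  lookup 46.149.0.4: bits 001011101001010100 walk d0:H3→d1:-→d2:H3→d3:-→d4:-→d5:-→d6:H3→d7:-→d8:-→d9:-→d10:-→d11:-→d12:-→d13:-→d14:-→d15:-→d16:-→d17:-→d18:H1 -> H1
  + 0.0.0.0/0 (H5) depth=0
  lookup 46.149.34.176: bits 001011101001010100100010 walk d0:H5→d1:-→d2:H3→d3:-→d4:-→d5:-→d6:H3→d7:-→d8:-→d9:-→d10:-→d11:-→d12:-→d13:-→d14:-→d15:-→d16:-→d17:-→d18:H1→d19:-→d20:H0→d21:-→d22:-→d23:-→d24:H1 -> H1
  lookup 44.0.3.200: bits 001011 walk d0:H5→d1:-→d2:H3→d3:-→d4:-→d5:-→d6:H3 -> H3
  del 46.149.32.0/20 (clear depth 20)
  + 240.0.0.0/5 (H5) depth=5
  lookup 46.149.34.6: bits 001011101001010100100010 walk d0:H5→d1:-→d2:H3→d3:-→d4:-→d5:-→d6:H3→d7:-→d8:-→d9:-→d10:-→d11:-→d12:-→d13:-→d14:-→d15:-→d16:-→d17:-→d18:H1→d19:-→d20:-→d21:-→d22:-→d23:-→d24:H1 -> H1

== LOOKUPS ==
["H1","H1","no-route","H3","H5","H4","H5","H1","H1","H1","H3","H1"]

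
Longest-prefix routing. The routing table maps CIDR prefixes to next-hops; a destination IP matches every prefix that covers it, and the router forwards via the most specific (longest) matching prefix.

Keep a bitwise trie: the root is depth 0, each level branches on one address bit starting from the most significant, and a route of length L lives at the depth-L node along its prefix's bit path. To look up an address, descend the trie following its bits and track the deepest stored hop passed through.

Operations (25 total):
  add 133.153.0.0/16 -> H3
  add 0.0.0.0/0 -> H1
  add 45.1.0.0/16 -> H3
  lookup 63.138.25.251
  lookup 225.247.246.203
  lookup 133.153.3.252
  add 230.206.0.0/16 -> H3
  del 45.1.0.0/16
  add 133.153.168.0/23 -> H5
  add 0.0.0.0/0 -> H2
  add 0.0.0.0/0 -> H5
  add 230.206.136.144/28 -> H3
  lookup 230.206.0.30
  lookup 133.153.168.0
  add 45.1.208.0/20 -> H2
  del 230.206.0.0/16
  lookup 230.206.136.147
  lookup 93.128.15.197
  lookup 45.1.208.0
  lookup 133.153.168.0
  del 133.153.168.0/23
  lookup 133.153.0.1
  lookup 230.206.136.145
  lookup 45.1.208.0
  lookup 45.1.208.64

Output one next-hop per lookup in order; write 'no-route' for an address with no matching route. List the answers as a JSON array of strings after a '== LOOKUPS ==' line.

Apply in order:
  add 133.153.0.0/16 -> H3 at depth 16
  add 0.0.0.0/0 -> H1 at depth 0
  add 45.1.0.0/16 -> H3 at depth 16
  Q 63.138.25.251: descend 001 ; hops seen [H1] ; pick H1
  Q 225.247.246.203: descend 1 ; hops seen [H1] ; pick H1
  Q 133.153.3.252: descend 1000010110011001 ; hops seen [H1,H3] ; pick H3
  add 230.206.0.0/16 -> H3 at depth 16
  del 45.1.0.0/16 (clear depth 16)
  add 133.153.168.0/23 -> H5 at depth 23
  add 0.0.0.0/0 -> H2 at depth 0
  add 0.0.0.0/0 -> H5 at depth 0
  add 230.206.136.144/28 -> H3 at depth 28
  Q 230.206.0.30: descend 1110011011001110 ; hops seen [H5,H3] ; pick H3
  Q 133.153.168.0: descend 10000101100110011010100 ; hops seen [H5,H3,H5] ; pick H5
  add 45.1.208.0/20 -> H2 at depth 20
  del 230.206.0.0/16 (clear depth 16)
  Q 230.206.136.147: descend 1110011011001110100010001001 ; hops seen [H5,H3] ; pick H3
  Q 93.128.15.197: descend 0 ; hops seen [H5] ; pick H5
  Q 45.1.208.0: descend 00101101000000011101 ; hops seen [H5,H2] ; pick H2
  Q 133.153.168.0: descend 10000101100110011010100 ; hops seen [H5,H3,H5] ; pick H5
  del 133.153.168.0/23 (clear depth 23)
  Q 133.153.0.1: descend 1000010110011001 ; hops seen [H5,H3] ; pick H3
  Q 230.206.136.145: descend 1110011011001110100010001001 ; hops seen [H5,H3] ; pick H3
  Q 45.1.208.0: descend 00101101000000011101 ; hops seen [H5,H2] ; pick H2
  Q 45.1.208.64: descend 00101101000000011101 ; hops seen [H5,H2] ; pick H2

== LOOKUPS ==
["H1","H1","H3","H3","H5","H3","H5","H2","H5","H3","H3","H2","H2"]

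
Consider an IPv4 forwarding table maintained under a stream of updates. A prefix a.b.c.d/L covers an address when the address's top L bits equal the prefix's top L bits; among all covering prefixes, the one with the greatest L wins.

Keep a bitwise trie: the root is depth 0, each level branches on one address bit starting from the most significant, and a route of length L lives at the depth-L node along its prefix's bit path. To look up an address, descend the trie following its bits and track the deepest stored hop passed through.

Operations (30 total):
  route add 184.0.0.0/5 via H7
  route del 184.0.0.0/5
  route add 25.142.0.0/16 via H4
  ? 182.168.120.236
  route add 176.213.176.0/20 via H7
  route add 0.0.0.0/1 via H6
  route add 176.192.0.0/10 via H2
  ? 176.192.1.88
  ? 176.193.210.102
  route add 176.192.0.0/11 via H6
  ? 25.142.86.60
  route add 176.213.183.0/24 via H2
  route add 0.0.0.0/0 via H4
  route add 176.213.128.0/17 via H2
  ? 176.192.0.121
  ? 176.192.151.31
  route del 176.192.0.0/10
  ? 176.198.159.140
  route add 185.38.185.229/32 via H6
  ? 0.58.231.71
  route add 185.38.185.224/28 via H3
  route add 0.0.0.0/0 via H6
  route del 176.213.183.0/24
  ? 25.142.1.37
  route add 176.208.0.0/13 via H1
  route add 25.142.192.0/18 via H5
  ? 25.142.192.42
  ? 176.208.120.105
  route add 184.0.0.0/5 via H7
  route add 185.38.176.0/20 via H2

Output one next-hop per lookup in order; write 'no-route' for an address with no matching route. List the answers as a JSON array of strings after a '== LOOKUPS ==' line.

Process each operation:
  + 184.0.0.0/5 (H7) depth=5
  del 184.0.0.0/5 (clear depth 5)
  + 25.142.0.0/16 (H4) depth=16
  Q 182.168.120.236: descend 1011 ; hops seen [∅] ; pick no-route
  + 176.213.176.0/20 (H7) depth=20
  + 0.0.0.0/1 (H6) depth=1
  + 176.192.0.0/10 (H2) depth=10
  Q 176.192.1.88: descend 10110000110 ; hops seen [H2] ; pick H2
  Q 176.193.210.102: descend 10110000110 ; hops seen [H2] ; pick H2
  + 176.192.0.0/11 (H6) depth=11
  Q 25.142.86.60: descend 0001100110001110 ; hops seen [H6,H4] ; pick H4
  + 176.213.183.0/24 (H2) depth=24
  + 0.0.0.0/0 (H4) depth=0
  + 176.213.128.0/17 (H2) depth=17
  Q 176.192.0.121: descend 10110000110 ; hops seen [H4,H2,H6] ; pick H6
  Q 176.192.151.31: descend 10110000110 ; hops seen [H4,H2,H6] ; pick H6
  del 176.192.0.0/10 (clear depth 10)
  Q 176.198.159.140: descend 10110000110 ; hops seen [H4,H6] ; pick H6
  + 185.38.185.229/32 (H6) depth=32
  Q 0.58.231.71: descend 000 ; hops seen [H4,H6] ; pick H6
  + 185.38.185.224/28 (H3) depth=28
  + 0.0.0.0/0 (H6) depth=0
  del 176.213.183.0/24 (clear depth 24)
  Q 25.142.1.37: descend 0001100110001110 ; hops seen [H6,H6,H4] ; pick H4
  + 176.208.0.0/13 (H1) depth=13
  + 25.142.192.0/18 (H5) depth=18
  Q 25.142.192.42: descend 000110011000111011 ; hops seen [H6,H6,H4,H5] ; pick H5
  Q 176.208.120.105: descend 1011000011010 ; hops seen [H6,H6,H1] ; pick H1
  + 184.0.0.0/5 (H7) depth=5
  + 185.38.176.0/20 (H2) depth=20

== LOOKUPS ==
["no-route","H2","H2","H4","H6","H6","H6","H6","H4","H5","H1"]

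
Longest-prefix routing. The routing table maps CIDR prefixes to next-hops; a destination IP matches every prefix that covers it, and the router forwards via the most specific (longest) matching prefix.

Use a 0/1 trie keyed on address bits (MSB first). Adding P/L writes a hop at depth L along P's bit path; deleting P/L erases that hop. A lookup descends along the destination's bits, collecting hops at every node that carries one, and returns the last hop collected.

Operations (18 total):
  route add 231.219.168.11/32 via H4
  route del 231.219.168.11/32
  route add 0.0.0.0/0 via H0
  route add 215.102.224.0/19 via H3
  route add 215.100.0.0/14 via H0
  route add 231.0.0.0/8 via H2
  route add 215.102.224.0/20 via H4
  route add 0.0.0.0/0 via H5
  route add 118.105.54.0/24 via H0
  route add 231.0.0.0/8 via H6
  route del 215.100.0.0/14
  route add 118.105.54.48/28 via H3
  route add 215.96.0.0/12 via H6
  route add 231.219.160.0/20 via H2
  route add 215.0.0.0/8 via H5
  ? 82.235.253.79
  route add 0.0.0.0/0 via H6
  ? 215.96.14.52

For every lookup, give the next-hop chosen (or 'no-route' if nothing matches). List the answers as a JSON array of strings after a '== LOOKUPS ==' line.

Apply in order:
  + 231.219.168.11/32 (H4) depth=32
  del 231.219.168.11/32 (clear depth 32)
  + 0.0.0.0/0 (H0) depth=0
  + 215.102.224.0/19 (H3) depth=19
  + 215.100.0.0/14 (H0) depth=14
  + 231.0.0.0/8 (H2) depth=8
  + 215.102.224.0/20 (H4) depth=20
  + 0.0.0.0/0 (H5) depth=0
  + 118.105.54.0/24 (H0) depth=24
  + 231.0.0.0/8 (H6) depth=8
  del 215.100.0.0/14 (clear depth 14)
  + 118.105.54.48/28 (H3) depth=28
  + 215.96.0.0/12 (H6) depth=12
  + 231.219.160.0/20 (H2) depth=20
  + 215.0.0.0/8 (H5) depth=8
  lookup 82.235.253.79: bits 01 walk d0:H5→d1:-→d2:- -> H5
  + 0.0.0.0/0 (H6) depth=0
  lookup 215.96.14.52: bits 1101011101100 walk d0:H6→d1:-→d2:-→d3:-→d4:-→d5:-→d6:-→d7:-→d8:H5→d9:-→d10:-→d11:-→d12:H6→d13:- -> H6

== LOOKUPS ==
["H5","H6"]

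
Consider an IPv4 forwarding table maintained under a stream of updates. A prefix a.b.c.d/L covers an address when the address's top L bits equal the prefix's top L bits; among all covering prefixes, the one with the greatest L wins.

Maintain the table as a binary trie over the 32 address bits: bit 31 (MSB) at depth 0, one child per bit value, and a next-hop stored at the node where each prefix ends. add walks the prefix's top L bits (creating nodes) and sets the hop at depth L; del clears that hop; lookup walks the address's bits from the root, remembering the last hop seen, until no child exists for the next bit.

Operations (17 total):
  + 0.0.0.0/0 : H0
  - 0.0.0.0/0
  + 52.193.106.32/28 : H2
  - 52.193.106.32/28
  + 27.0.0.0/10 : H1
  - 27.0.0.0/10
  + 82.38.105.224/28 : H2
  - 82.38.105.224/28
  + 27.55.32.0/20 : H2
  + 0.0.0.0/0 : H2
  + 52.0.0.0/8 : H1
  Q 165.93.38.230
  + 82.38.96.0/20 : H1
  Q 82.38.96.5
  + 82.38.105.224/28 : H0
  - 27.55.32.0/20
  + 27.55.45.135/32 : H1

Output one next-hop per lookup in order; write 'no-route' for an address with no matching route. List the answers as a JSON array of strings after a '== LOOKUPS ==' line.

Process each operation:
  add 0.0.0.0/0 -> H0 at depth 0
  del 0.0.0.0/0 (clear depth 0)
  add 52.193.106.32/28 -> H2 at depth 28
  del 52.193.106.32/28 (clear depth 28)
  add 27.0.0.0/10 -> H1 at depth 10
  del 27.0.0.0/10 (clear depth 10)
  add 82.38.105.224/28 -> H2 at depth 28
  del 82.38.105.224/28 (clear depth 28)
  add 27.55.32.0/20 -> H2 at depth 20
  add 0.0.0.0/0 -> H2 at depth 0
  add 52.0.0.0/8 -> H1 at depth 8
  lookup 165.93.38.230: bits ε walk d0:H2 -> H2
  add 82.38.96.0/20 -> H1 at depth 20
  lookup 82.38.96.5: bits 01010010001001100110 walk d0:H2→d1:-→d2:-→d3:-→d4:-→d5:-→d6:-→d7:-→d8:-→d9:-→d10:-→d11:-→d12:-→d13:-→d14:-→d15:-→d16:-→d17:-→d18:-→d19:-→d20:H1 -> H1
  add 82.38.105.224/28 -> H0 at depth 28
  del 27.55.32.0/20 (clear depth 20)
  add 27.55.45.135/32 -> H1 at depth 32

== LOOKUPS ==
["H2","H1"]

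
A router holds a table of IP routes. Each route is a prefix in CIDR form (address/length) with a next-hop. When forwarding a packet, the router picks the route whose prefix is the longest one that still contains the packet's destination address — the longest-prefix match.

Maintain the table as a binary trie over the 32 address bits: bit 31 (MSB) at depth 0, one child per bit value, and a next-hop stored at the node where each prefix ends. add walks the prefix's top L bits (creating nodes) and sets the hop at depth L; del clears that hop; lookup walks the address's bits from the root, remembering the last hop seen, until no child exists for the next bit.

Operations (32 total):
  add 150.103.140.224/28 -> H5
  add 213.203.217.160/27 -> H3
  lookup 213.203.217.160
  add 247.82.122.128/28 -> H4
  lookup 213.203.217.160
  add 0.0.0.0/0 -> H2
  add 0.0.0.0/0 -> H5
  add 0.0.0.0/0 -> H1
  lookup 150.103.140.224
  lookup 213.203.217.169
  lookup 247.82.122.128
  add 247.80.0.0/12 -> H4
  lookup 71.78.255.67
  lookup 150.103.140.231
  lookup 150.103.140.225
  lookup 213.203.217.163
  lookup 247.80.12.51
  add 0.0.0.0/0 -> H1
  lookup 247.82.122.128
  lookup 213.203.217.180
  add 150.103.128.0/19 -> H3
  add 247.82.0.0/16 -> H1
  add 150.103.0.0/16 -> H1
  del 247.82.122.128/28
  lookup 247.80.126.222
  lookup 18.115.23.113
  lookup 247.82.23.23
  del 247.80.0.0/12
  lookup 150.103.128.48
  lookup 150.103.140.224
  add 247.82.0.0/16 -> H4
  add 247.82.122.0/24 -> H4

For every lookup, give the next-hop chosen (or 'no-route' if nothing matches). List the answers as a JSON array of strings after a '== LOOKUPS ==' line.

Apply in order:
  + 150.103.140.224/28 (H5) depth=28
  + 213.203.217.160/27 (H3) depth=27
  Q 213.203.217.160: descend 110101011100101111011001101 ; hops seen [H3] ; pick H3
  + 247.82.122.128/28 (H4) depth=28
  Q 213.203.217.160: descend 110101011100101111011001101 ; hops seen [H3] ; pick H3
  + 0.0.0.0/0 (H2) depth=0
  + 0.0.0.0/0 (H5) depth=0
  + 0.0.0.0/0 (H1) depth=0
  Q 150.103.140.224: descend 1001011001100111100011001110 ; hops seen [H1,H5] ; pick H5
  Q 213.203.217.169: descend 110101011100101111011001101 ; hops seen [H1,H3] ; pick H3
  Q 247.82.122.128: descend 1111011101010010011110101000 ; hops seen [H1,H4] ; pick H4
  + 247.80.0.0/12 (H4) depth=12
  Q 71.78.255.67: descend ε ; hops seen [H1] ; pick H1
  Q 150.103.140.231: descend 1001011001100111100011001110 ; hops seen [H1,H5] ; pick H5
  Q 150.103.140.225: descend 1001011001100111100011001110 ; hops seen [H1,H5] ; pick H5
  Q 213.203.217.163: descend 110101011100101111011001101 ; hops seen [H1,H3] ; pick H3
  Q 247.80.12.51: descend 11110111010100 ; hops seen [H1,H4] ; pick H4
  + 0.0.0.0/0 (H1) depth=0
  Q 247.82.122.128: descend 1111011101010010011110101000 ; hops seen [H1,H4,H4] ; pick H4
  Q 213.203.217.180: descend 110101011100101111011001101 ; hops seen [H1,H3] ; pick H3
  + 150.103.128.0/19 (H3) depth=19
  + 247.82.0.0/16 (H1) depth=16
  + 150.103.0.0/16 (H1) depth=16
  del 247.82.122.128/28 (clear depth 28)
  Q 247.80.126.222: descend 11110111010100 ; hops seen [H1,H4] ; pick H4
  Q 18.115.23.113: descend ε ; hops seen [H1] ; pick H1
  Q 247.82.23.23: descend 11110111010100100 ; hops seen [H1,H4,H1] ; pick H1
  del 247.80.0.0/12 (clear depth 12)
  Q 150.103.128.48: descend 10010110011001111000 ; hops seen [H1,H1,H3] ; pick H3
  Q 150.103.140.224: descend 1001011001100111100011001110 ; hops seen [H1,H1,H3,H5] ; pick H5
  + 247.82.0.0/16 (H4) depth=16
  + 247.82.122.0/24 (H4) depth=24

== LOOKUPS ==
["H3","H3","H5","H3","H4","H1","H5","H5","H3","H4","H4","H3","H4","H1","H1","H3","H5"]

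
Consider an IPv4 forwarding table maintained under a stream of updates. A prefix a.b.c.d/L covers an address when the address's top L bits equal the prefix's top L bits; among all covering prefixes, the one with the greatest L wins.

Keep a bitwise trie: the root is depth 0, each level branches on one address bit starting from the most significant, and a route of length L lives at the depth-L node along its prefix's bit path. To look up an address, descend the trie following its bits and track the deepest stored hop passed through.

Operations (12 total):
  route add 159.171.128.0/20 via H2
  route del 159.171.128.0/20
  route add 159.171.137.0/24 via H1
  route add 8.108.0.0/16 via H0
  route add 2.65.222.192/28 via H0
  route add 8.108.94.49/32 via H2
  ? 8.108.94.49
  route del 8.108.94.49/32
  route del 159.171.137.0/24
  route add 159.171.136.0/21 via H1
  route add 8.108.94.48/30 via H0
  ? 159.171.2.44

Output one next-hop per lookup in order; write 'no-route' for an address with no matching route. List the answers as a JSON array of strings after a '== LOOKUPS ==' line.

Trace:
  add 159.171.128.0/20 -> H2 at depth 20
  - 159.171.128.0/20 clear@20
  add 159.171.137.0/24 -> H1 at depth 24
  add 8.108.0.0/16 -> H0 at depth 16
  add 2.65.222.192/28 -> H0 at depth 28
  add 8.108.94.49/32 -> H2 at depth 32
  lookup 8.108.94.49: bits 00001000011011000101111000110001 walk d0:-→d1:-→d2:-→d3:-→d4:-→d5:-→d6:-→d7:-→d8:-→d9:-→d10:-→d11:-→d12:-→d13:-→d14:-→d15:-→d16:H0→d17:-→d18:-→d19:-→d20:-→d21:-→d22:-→d23:-→d24:-→d25:-→d26:-→d27:-→d28:-→d29:-→d30:-→d31:-→d32:H2 -> H2
  - 8.108.94.49/32 clear@32
  - 159.171.137.0/24 clear@24
  add 159.171.136.0/21 -> H1 at depth 21
  add 8.108.94.48/30 -> H0 at depth 30
  lookup 159.171.2.44: bits 1001111110101011 walk d0:-→d1:-→d2:-→d3:-→d4:-→d5:-→d6:-→d7:-→d8:-→d9:-→d10:-→d11:-→d12:-→d13:-→d14:-→d15:-→d16:- -> no-route

== LOOKUPS ==
["H2","no-route"]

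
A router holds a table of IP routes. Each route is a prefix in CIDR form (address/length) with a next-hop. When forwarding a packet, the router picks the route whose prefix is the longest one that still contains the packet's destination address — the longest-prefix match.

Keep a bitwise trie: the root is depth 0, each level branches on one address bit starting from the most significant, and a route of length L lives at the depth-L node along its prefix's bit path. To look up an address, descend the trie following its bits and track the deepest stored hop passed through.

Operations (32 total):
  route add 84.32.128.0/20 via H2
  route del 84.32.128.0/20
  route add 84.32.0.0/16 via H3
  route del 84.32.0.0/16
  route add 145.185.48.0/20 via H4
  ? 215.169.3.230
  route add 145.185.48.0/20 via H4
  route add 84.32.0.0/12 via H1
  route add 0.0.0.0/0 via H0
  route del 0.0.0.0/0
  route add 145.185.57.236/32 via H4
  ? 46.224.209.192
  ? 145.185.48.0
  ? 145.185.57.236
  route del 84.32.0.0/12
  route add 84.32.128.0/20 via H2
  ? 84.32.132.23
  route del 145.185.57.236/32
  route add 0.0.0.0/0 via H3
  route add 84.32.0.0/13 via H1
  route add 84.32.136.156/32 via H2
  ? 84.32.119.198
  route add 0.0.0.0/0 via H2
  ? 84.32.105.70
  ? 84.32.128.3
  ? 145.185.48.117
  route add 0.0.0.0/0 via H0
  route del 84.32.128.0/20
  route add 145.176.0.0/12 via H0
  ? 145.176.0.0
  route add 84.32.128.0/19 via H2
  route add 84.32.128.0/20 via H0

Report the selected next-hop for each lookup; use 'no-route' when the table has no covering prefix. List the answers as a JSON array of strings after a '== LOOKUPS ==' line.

Apply in order:
  add 84.32.128.0/20 -> H2 at depth 20
  - 84.32.128.0/20 clear@20
  add 84.32.0.0/16 -> H3 at depth 16
  - 84.32.0.0/16 clear@16
  add 145.185.48.0/20 -> H4 at depth 20
  lookup 215.169.3.230: bits 1 walk d0:-→d1:- -> no-route
  add 145.185.48.0/20 -> H4 at depth 20
  add 84.32.0.0/12 -> H1 at depth 12
  add 0.0.0.0/0 -> H0 at depth 0
  - 0.0.0.0/0 clear@0
  add 145.185.57.236/32 -> H4 at depth 32
  lookup 46.224.209.192: bits 0 walk d0:-→d1:- -> no-route
  lookup 145.185.48.0: bits 10010001101110010011 walk d0:-→d1:-→d2:-→d3:-→d4:-→d5:-→d6:-→d7:-→d8:-→d9:-→d10:-→d11:-→d12:-→d13:-→d14:-→d15:-→d16:-→d17:-→d18:-→d19:-→d20:H4 -> H4
  lookup 145.185.57.236: bits 10010001101110010011100111101100 walk d0:-→d1:-→d2:-→d3:-→d4:-→d5:-→d6:-→d7:-→d8:-→d9:-→d10:-→d11:-→d12:-→d13:-→d14:-→d15:-→d16:-→d17:-→d18:-→d19:-→d20:H4→d21:-→d22:-→d23:-→d24:-→d25:-→d26:-→d27:-→d28:-→d29:-→d30:-→d31:-→d32:H4 -> H4
  - 84.32.0.0/12 clear@12
  add 84.32.128.0/20 -> H2 at depth 20
  lookup 84.32.132.23: bits 01010100001000001000 walk d0:-→d1:-→d2:-→d3:-→d4:-→d5:-→d6:-→d7:-→d8:-→d9:-→d10:-→d11:-→d12:-→d13:-→d14:-→d15:-→d16:-→d17:-→d18:-→d19:-→d20:H2 -> H2
  - 145.185.57.236/32 clear@32
  add 0.0.0.0/0 -> H3 at depth 0
  add 84.32.0.0/13 -> H1 at depth 13
  add 84.32.136.156/32 -> H2 at depth 32
  lookup 84.32.119.198: bits 0101010000100000 walk d0:H3→d1:-→d2:-→d3:-→d4:-→d5:-→d6:-→d7:-→d8:-→d9:-→d10:-→d11:-→d12:-→d13:H1→d14:-→d15:-→d16:- -> H1
  add 0.0.0.0/0 -> H2 at depth 0
  lookup 84.32.105.70: bits 0101010000100000 walk d0:H2→d1:-→d2:-→d3:-→d4:-→d5:-→d6:-→d7:-→d8:-→d9:-→d10:-→d11:-→d12:-→d13:H1→d14:-→d15:-→d16:- -> H1
  lookup 84.32.128.3: bits 01010100001000001000 walk d0:H2→d1:-→d2:-→d3:-→d4:-→d5:-→d6:-→d7:-→d8:-→d9:-→d10:-→d11:-→d12:-→d13:H1→d14:-→d15:-→d16:-→d17:-→d18:-→d19:-→d20:H2 -> H2
  lookup 145.185.48.117: bits 10010001101110010011 walk d0:H2→d1:-→d2:-→d3:-→d4:-→d5:-→d6:-→d7:-→d8:-→d9:-→d10:-→d11:-→d12:-→d13:-→d14:-→d15:-→d16:-→d17:-→d18:-→d19:-→d20:H4 -> H4
  add 0.0.0.0/0 -> H0 at depth 0
  - 84.32.128.0/20 clear@20
  add 145.176.0.0/12 -> H0 at depth 12
  lookup 145.176.0.0: bits 100100011011 walk d0:H0→d1:-→d2:-→d3:-→d4:-→d5:-→d6:-→d7:-→d8:-→d9:-→d10:-→d11:-→d12:H0 -> H0
  add 84.32.128.0/19 -> H2 at depth 19
  add 84.32.128.0/20 -> H0 at depth 20

== LOOKUPS ==
["no-route","no-route","H4","H4","H2","H1","H1","H2","H4","H0"]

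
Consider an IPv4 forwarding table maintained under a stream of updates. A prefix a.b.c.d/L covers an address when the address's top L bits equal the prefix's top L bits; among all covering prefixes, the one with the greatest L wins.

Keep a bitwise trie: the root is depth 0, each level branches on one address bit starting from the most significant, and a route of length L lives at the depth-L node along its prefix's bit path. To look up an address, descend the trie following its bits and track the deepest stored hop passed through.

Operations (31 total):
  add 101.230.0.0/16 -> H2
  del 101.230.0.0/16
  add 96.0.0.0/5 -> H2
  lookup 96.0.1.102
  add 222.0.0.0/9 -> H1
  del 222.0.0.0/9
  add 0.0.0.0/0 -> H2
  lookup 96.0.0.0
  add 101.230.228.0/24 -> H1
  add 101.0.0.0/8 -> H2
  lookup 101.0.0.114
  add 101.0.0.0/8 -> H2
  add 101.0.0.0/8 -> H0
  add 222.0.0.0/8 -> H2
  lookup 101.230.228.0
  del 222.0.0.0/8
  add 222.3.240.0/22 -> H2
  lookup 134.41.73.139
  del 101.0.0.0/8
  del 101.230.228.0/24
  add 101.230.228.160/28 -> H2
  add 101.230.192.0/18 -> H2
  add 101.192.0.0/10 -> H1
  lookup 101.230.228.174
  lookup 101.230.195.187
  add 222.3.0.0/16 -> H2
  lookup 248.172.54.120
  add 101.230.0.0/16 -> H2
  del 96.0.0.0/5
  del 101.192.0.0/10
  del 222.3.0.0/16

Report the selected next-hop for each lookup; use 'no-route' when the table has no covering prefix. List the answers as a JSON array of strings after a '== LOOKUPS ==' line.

Apply in order:
  + 101.230.0.0/16 (H2) depth=16
  del 101.230.0.0/16 (clear depth 16)
  + 96.0.0.0/5 (H2) depth=5
  ? 96.0.1.102  path d0:-→d1:-→d2:-→d3:-→d4:-→d5:H2  best=H2
  + 222.0.0.0/9 (H1) depth=9
  del 222.0.0.0/9 (clear depth 9)
  + 0.0.0.0/0 (H2) depth=0
  ? 96.0.0.0  path d0:H2→d1:-→d2:-→d3:-→d4:-→d5:H2  best=H2
  + 101.230.228.0/24 (H1) depth=24
  + 101.0.0.0/8 (H2) depth=8
  ? 101.0.0.114  path d0:H2→d1:-→d2:-→d3:-→d4:-→d5:H2→d6:-→d7:-→d8:H2  best=H2
  + 101.0.0.0/8 (H2) depth=8
  + 101.0.0.0/8 (H0) depth=8
  + 222.0.0.0/8 (H2) depth=8
  ? 101.230.228.0  path d0:H2→d1:-→d2:-→d3:-→d4:-→d5:H2→d6:-→d7:-→d8:H0→d9:-→d10:-→d11:-→d12:-→d13:-→d14:-→d15:-→d16:-→d17:-→d18:-→d19:-→d20:-→d21:-→d22:-→d23:-→d24:H1  best=H1
  del 222.0.0.0/8 (clear depth 8)
  + 222.3.240.0/22 (H2) depth=22
  ? 134.41.73.139  path d0:H2→d1:-  best=H2
  del 101.0.0.0/8 (clear depth 8)
  del 101.230.228.0/24 (clear depth 24)
  + 101.230.228.160/28 (H2) depth=28
  + 101.230.192.0/18 (H2) depth=18
  + 101.192.0.0/10 (H1) depth=10
  ? 101.230.228.174  path d0:H2→d1:-→d2:-→d3:-→d4:-→d5:H2→d6:-→d7:-→d8:-→d9:-→d10:H1→d11:-→d12:-→d13:-→d14:-→d15:-→d16:-→d17:-→d18:H2→d19:-→d20:-→d21:-→d22:-→d23:-→d24:-→d25:-→d26:-→d27:-→d28:H2  best=H2
  ? 101.230.195.187  path d0:H2→d1:-→d2:-→d3:-→d4:-→d5:H2→d6:-→d7:-→d8:-→d9:-→d10:H1→d11:-→d12:-→d13:-→d14:-→d15:-→d16:-→d17:-→d18:H2  best=H2
  + 222.3.0.0/16 (H2) depth=16
  ? 248.172.54.120  path d0:H2→d1:-→d2:-  best=H2
  + 101.230.0.0/16 (H2) depth=16
  del 96.0.0.0/5 (clear depth 5)
  del 101.192.0.0/10 (clear depth 10)
  del 222.3.0.0/16 (clear depth 16)

== LOOKUPS ==
["H2","H2","H2","H1","H2","H2","H2","H2"]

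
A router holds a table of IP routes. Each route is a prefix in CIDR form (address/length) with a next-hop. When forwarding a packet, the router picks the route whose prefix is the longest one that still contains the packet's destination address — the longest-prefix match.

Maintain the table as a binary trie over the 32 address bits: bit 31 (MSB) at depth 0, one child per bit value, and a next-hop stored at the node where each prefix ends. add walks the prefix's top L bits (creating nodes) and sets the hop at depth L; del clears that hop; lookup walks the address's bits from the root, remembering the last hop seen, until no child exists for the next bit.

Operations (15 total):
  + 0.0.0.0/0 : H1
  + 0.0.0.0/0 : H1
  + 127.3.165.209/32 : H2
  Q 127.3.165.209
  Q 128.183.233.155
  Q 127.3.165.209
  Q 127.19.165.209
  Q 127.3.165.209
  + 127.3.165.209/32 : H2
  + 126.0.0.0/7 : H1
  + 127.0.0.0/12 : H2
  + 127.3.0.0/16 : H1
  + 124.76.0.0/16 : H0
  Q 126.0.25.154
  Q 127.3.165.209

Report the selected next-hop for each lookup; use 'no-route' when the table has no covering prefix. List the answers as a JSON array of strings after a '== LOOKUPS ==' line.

Trace:
  add 0.0.0.0/0 -> H1 at depth 0
  add 0.0.0.0/0 -> H1 at depth 0
  add 127.3.165.209/32 -> H2 at depth 32
  ? 127.3.165.209  path d0:H1→d1:-→d2:-→d3:-→d4:-→d5:-→d6:-→d7:-→d8:-→d9:-→d10:-→d11:-→d12:-→d13:-→d14:-→d15:-→d16:-→d17:-→d18:-→d19:-→d20:-→d21:-→d22:-→d23:-→d24:-→d25:-→d26:-→d27:-→d28:-→d29:-→d30:-→d31:-→d32:H2  best=H2
  ? 128.183.233.155  path d0:H1  best=H1
  ? 127.3.165.209  path d0:H1→d1:-→d2:-→d3:-→d4:-→d5:-→d6:-→d7:-→d8:-→d9:-→d10:-→d11:-→d12:-→d13:-→d14:-→d15:-→d16:-→d17:-→d18:-→d19:-→d20:-→d21:-→d22:-→d23:-→d24:-→d25:-→d26:-→d27:-→d28:-→d29:-→d30:-→d31:-→d32:H2  best=H2
  ? 127.19.165.209  path d0:H1→d1:-→d2:-→d3:-→d4:-→d5:-→d6:-→d7:-→d8:-→d9:-→d10:-→d11:-  best=H1
  ? 127.3.165.209  path d0:H1→d1:-→d2:-→d3:-→d4:-→d5:-→d6:-→d7:-→d8:-→d9:-→d10:-→d11:-→d12:-→d13:-→d14:-→d15:-→d16:-→d17:-→d18:-→d19:-→d20:-→d21:-→d22:-→d23:-→d24:-→d25:-→d26:-→d27:-→d28:-→d29:-→d30:-→d31:-→d32:H2  best=H2
  add 127.3.165.209/32 -> H2 at depth 32
  add 126.0.0.0/7 -> H1 at depth 7
  add 127.0.0.0/12 -> H2 at depth 12
  add 127.3.0.0/16 -> H1 at depth 16
  add 124.76.0.0/16 -> H0 at depth 16
  ? 126.0.25.154  path d0:H1→d1:-→d2:-→d3:-→d4:-→d5:-→d6:-→d7:H1  best=H1
  ? 127.3.165.209  path d0:H1→d1:-→d2:-→d3:-→d4:-→d5:-→d6:-→d7:H1→d8:-→d9:-→d10:-→d11:-→d12:H2→d13:-→d14:-→d15:-→d16:H1→d17:-→d18:-→d19:-→d20:-→d21:-→d22:-→d23:-→d24:-→d25:-→d26:-→d27:-→d28:-→d29:-→d30:-→d31:-→d32:H2  best=H2

== LOOKUPS ==
["H2","H1","H2","H1","H2","H1","H2"]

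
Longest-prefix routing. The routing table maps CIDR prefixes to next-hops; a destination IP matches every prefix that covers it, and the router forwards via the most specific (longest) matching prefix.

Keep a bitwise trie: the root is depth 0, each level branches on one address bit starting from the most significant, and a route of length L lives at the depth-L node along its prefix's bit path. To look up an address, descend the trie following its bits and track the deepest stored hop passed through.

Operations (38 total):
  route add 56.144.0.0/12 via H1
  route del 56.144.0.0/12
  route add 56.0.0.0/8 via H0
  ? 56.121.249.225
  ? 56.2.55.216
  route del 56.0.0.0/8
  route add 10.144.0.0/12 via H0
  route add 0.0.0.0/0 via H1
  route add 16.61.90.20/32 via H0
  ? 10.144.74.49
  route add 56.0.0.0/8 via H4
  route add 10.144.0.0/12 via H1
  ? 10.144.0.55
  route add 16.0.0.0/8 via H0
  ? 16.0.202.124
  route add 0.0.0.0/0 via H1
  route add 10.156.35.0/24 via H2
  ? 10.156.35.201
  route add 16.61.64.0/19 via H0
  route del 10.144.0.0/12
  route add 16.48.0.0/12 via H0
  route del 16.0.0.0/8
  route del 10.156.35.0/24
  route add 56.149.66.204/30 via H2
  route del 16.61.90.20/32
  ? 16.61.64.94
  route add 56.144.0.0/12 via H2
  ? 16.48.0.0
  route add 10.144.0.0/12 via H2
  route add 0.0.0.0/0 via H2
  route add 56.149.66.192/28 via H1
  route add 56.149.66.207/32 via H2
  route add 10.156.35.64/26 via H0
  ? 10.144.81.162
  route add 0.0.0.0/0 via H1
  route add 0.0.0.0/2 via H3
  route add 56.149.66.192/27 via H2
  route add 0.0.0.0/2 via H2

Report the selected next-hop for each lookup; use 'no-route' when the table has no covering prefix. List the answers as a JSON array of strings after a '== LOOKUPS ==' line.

Trace:
  + 56.144.0.0/12 (H1) depth=12
  del 56.144.0.0/12 (clear depth 12)
  + 56.0.0.0/8 (H0) depth=8
  ? 56.121.249.225  path d0:-→d1:-→d2:-→d3:-→d4:-→d5:-→d6:-→d7:-→d8:H0  best=H0
  ? 56.2.55.216  path d0:-→d1:-→d2:-→d3:-→d4:-→d5:-→d6:-→d7:-→d8:H0  best=H0
  del 56.0.0.0/8 (clear depth 8)
  + 10.144.0.0/12 (H0) depth=12
  + 0.0.0.0/0 (H1) depth=0
  + 16.61.90.20/32 (H0) depth=32
  ? 10.144.74.49  path d0:H1→d1:-→d2:-→d3:-→d4:-→d5:-→d6:-→d7:-→d8:-→d9:-→d10:-→d11:-→d12:H0  best=H0
  + 56.0.0.0/8 (H4) depth=8
  + 10.144.0.0/12 (H1) depth=12
  ? 10.144.0.55  path d0:H1→d1:-→d2:-→d3:-→d4:-→d5:-→d6:-→d7:-→d8:-→d9:-→d10:-→d11:-→d12:H1  best=H1
  + 16.0.0.0/8 (H0) depth=8
  ? 16.0.202.124  path d0:H1→d1:-→d2:-→d3:-→d4:-→d5:-→d6:-→d7:-→d8:H0→d9:-→d10:-  best=H0
  + 0.0.0.0/0 (H1) depth=0
  + 10.156.35.0/24 (H2) depth=24
  ? 10.156.35.201  path d0:H1→d1:-→d2:-→d3:-→d4:-→d5:-→d6:-→d7:-→d8:-→d9:-→d10:-→d11:-→d12:H1→d13:-→d14:-→d15:-→d16:-→d17:-→d18:-→d19:-→d20:-→d21:-→d22:-→d23:-→d24:H2  best=H2
  + 16.61.64.0/19 (H0) depth=19
  del 10.144.0.0/12 (clear depth 12)
  + 16.48.0.0/12 (H0) depth=12
  del 16.0.0.0/8 (clear depth 8)
  del 10.156.35.0/24 (clear depth 24)
  + 56.149.66.204/30 (H2) depth=30
  del 16.61.90.20/32 (clear depth 32)
  ? 16.61.64.94  path d0:H1→d1:-→d2:-→d3:-→d4:-→d5:-→d6:-→d7:-→d8:-→d9:-→d10:-→d11:-→d12:H0→d13:-→d14:-→d15:-→d16:-→d17:-→d18:-→d19:H0  best=H0
  + 56.144.0.0/12 (H2) depth=12
  ? 16.48.0.0  path d0:H1→d1:-→d2:-→d3:-→d4:-→d5:-→d6:-→d7:-→d8:-→d9:-→d10:-→d11:-→d12:H0  best=H0
  + 10.144.0.0/12 (H2) depth=12
  + 0.0.0.0/0 (H2) depth=0
  + 56.149.66.192/28 (H1) depth=28
  + 56.149.66.207/32 (H2) depth=32
  + 10.156.35.64/26 (H0) depth=26
  ? 10.144.81.162  path d0:H2→d1:-→d2:-→d3:-→d4:-→d5:-→d6:-→d7:-→d8:-→d9:-→d10:-→d11:-→d12:H2  best=H2
  + 0.0.0.0/0 (H1) depth=0
  + 0.0.0.0/2 (H3) depth=2
  + 56.149.66.192/27 (H2) depth=27
  + 0.0.0.0/2 (H2) depth=2

== LOOKUPS ==
["H0","H0","H0","H1","H0","H2","H0","H0","H2"]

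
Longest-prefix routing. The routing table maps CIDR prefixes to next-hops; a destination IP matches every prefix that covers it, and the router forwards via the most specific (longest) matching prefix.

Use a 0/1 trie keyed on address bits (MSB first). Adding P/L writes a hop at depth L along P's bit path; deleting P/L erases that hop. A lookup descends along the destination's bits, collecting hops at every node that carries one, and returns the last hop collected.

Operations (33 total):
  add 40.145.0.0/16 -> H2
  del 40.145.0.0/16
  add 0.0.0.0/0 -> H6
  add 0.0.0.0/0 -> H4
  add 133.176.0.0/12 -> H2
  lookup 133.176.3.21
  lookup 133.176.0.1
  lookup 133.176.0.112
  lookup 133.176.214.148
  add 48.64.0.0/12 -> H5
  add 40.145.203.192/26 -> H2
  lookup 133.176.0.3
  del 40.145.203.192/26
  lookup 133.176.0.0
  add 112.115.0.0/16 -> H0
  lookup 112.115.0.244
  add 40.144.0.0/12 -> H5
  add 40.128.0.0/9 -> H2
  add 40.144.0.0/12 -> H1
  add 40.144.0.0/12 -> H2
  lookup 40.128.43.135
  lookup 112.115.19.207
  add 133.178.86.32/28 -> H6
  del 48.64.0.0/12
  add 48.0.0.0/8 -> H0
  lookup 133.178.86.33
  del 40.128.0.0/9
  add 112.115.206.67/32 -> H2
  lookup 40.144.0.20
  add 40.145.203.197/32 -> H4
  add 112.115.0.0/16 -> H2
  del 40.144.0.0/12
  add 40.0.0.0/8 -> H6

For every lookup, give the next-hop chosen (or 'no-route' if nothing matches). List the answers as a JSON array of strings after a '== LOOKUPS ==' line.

Trace:
  + 40.145.0.0/16 (H2) depth=16
  - 40.145.0.0/16 clear@16
  + 0.0.0.0/0 (H6) depth=0
  + 0.0.0.0/0 (H4) depth=0
  + 133.176.0.0/12 (H2) depth=12
  Q 133.176.3.21: descend 100001011011 ; hops seen [H4,H2] ; pick H2
  Q 133.176.0.1: descend 100001011011 ; hops seen [H4,H2] ; pick H2
  Q 133.176.0.112: descend 100001011011 ; hops seen [H4,H2] ; pick H2
  Q 133.176.214.148: descend 100001011011 ; hops seen [H4,H2] ; pick H2
  + 48.64.0.0/12 (H5) depth=12
  + 40.145.203.192/26 (H2) depth=26
  Q 133.176.0.3: descend 100001011011 ; hops seen [H4,H2] ; pick H2
  - 40.145.203.192/26 clear@26
  Q 133.176.0.0: descend 100001011011 ; hops seen [H4,H2] ; pick H2
  + 112.115.0.0/16 (H0) depth=16
  Q 112.115.0.244: descend 0111000001110011 ; hops seen [H4,H0] ; pick H0
  + 40.144.0.0/12 (H5) depth=12
  + 40.128.0.0/9 (H2) depth=9
  + 40.144.0.0/12 (H1) depth=12
  + 40.144.0.0/12 (H2) depth=12
  Q 40.128.43.135: descend 00101000100 ; hops seen [H4,H2] ; pick H2
  Q 112.115.19.207: descend 0111000001110011 ; hops seen [H4,H0] ; pick H0
  + 133.178.86.32/28 (H6) depth=28
  - 48.64.0.0/12 clear@12
  + 48.0.0.0/8 (H0) depth=8
  Q 133.178.86.33: descend 1000010110110010010101100010 ; hops seen [H4,H2,H6] ; pick H6
  - 40.128.0.0/9 clear@9
  + 112.115.206.67/32 (H2) depth=32
  Q 40.144.0.20: descend 001010001001000 ; hops seen [H4,H2] ; pick H2
  + 40.145.203.197/32 (H4) depth=32
  + 112.115.0.0/16 (H2) depth=16
  - 40.144.0.0/12 clear@12
  + 40.0.0.0/8 (H6) depth=8

== LOOKUPS ==
["H2","H2","H2","H2","H2","H2","H0","H2","H0","H6","H2"]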